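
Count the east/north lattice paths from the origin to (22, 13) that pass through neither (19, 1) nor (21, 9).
Number of paths = 1404797450

Inclusion–exclusion. Total paths: C(35, 22) = 1476337800. Through P₁: C(20, 19)·C(15, 3) = 9100. Through P₂: C(30, 21)·C(5, 1) = 71535750. Since P₁ is strictly southwest of P₂, a monotone path through both must visit P₁ then P₂; paths through both = C(20, 19)·C(10, 2)·C(5, 1) = 4500. Avoid both = 1476337800 − 9100 − 71535750 + 4500 = 1404797450.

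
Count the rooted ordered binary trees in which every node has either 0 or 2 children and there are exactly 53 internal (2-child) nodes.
C_53 = 116157871455782434250553845880

These full binary trees are counted by the Catalan number C_n = (1/(n + 1)) · C(2n, n). For n = 53: C_53 = (1/54) · C(106, 53) = 6272525058612251449529907677520/54 = 116157871455782434250553845880.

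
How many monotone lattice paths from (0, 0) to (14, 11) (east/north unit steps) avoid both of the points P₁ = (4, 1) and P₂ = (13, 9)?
Number of paths = 2406010

Inclusion–exclusion. Total paths: C(25, 14) = 4457400. Through P₁: C(5, 4)·C(20, 10) = 923780. Through P₂: C(22, 13)·C(3, 1) = 1492260. Since P₁ is strictly southwest of P₂, a monotone path through both must visit P₁ then P₂; paths through both = C(5, 4)·C(17, 9)·C(3, 1) = 364650. Avoid both = 4457400 − 923780 − 1492260 + 364650 = 2406010.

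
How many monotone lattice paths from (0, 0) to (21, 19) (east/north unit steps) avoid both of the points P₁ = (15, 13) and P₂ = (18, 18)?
Number of paths = 68772355200

Inclusion–exclusion. Total paths: C(40, 21) = 131282408400. Through P₁: C(28, 15)·C(12, 6) = 34596555840. Through P₂: C(36, 18)·C(4, 3) = 36300541200. Since P₁ is strictly southwest of P₂, a monotone path through both must visit P₁ then P₂; paths through both = C(28, 15)·C(8, 3)·C(4, 3) = 8387043840. Avoid both = 131282408400 − 34596555840 − 36300541200 + 8387043840 = 68772355200.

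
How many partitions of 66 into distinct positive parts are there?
q(66) = 20132

A partition into distinct parts is a strictly decreasing sequence summing to n. The recurrence d(n, m) = d(n, m−1) + d(n−m, m−1) (use part m at most once) with q(n) = d(n, n) gives q(66) = 20132. (Euler's theorem: # distinct-part partitions = # odd-part partitions.)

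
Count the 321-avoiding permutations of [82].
C_82 = 17526585015616776834735140517915655636396234280

These 321-avoiding permutations are counted by the Catalan number C_n = (1/(n + 1)) · C(2n, n). For n = 82: C_82 = (1/83) · C(164, 82) = 1454706556296192477283016662986999417820887445240/83 = 17526585015616776834735140517915655636396234280.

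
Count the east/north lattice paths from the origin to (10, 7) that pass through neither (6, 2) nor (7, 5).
Number of paths = 9120

Inclusion–exclusion. Total paths: C(17, 10) = 19448. Through P₁: C(8, 6)·C(9, 4) = 3528. Through P₂: C(12, 7)·C(5, 3) = 7920. Since P₁ is strictly southwest of P₂, a monotone path through both must visit P₁ then P₂; paths through both = C(8, 6)·C(4, 1)·C(5, 3) = 1120. Avoid both = 19448 − 3528 − 7920 + 1120 = 9120.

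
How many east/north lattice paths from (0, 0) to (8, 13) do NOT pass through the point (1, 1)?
Number of paths = 102714

Total paths from (0, 0) to (8, 13): C(21, 8) = 203490. Paths through (1, 1): (paths (0, 0) → (1, 1)) × (paths (1, 1) → (8, 13)) = C(2, 1) · C(19, 7) = 2 · 50388 = 100776. Avoidance count = 203490 − 100776 = 102714.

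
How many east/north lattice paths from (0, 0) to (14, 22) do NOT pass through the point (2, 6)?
Number of paths = 2944488060

Total paths from (0, 0) to (14, 22): C(36, 14) = 3796297200. Paths through (2, 6): (paths (0, 0) → (2, 6)) × (paths (2, 6) → (14, 22)) = C(8, 2) · C(28, 12) = 28 · 30421755 = 851809140. Avoidance count = 3796297200 − 851809140 = 2944488060.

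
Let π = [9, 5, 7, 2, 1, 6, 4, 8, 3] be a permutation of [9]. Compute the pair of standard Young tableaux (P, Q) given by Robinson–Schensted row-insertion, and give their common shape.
P = [1, 3, 8] / [2, 4] / [5, 6] / [7] / [9];  Q = [1, 3, 8] / [2, 6] / [4, 7] / [5] / [9];  common shape = (3, 2, 2, 1, 1)

Row-insert the values π_1, π_2, … into P one at a time, bumping the leftmost entry strictly greater than the inserted value down to the next row. The recording tableau Q records, in position (i, j), the step at which that cell was added to P.
  Insert 9 (step 1): P = [9];  Q = [1]
  Insert 5 (step 2): P = [5] / [9];  Q = [1] / [2]
  Insert 7 (step 3): P = [5, 7] / [9];  Q = [1, 3] / [2]
  Insert 2 (step 4): P = [2, 7] / [5] / [9];  Q = [1, 3] / [2] / [4]
  Insert 1 (step 5): P = [1, 7] / [2] / [5] / [9];  Q = [1, 3] / [2] / [4] / [5]
  Insert 6 (step 6): P = [1, 6] / [2, 7] / [5] / [9];  Q = [1, 3] / [2, 6] / [4] / [5]
  Insert 4 (step 7): P = [1, 4] / [2, 6] / [5, 7] / [9];  Q = [1, 3] / [2, 6] / [4, 7] / [5]
  Insert 8 (step 8): P = [1, 4, 8] / [2, 6] / [5, 7] / [9];  Q = [1, 3, 8] / [2, 6] / [4, 7] / [5]
  Insert 3 (step 9): P = [1, 3, 8] / [2, 4] / [5, 6] / [7] / [9];  Q = [1, 3, 8] / [2, 6] / [4, 7] / [5] / [9]
Final shape: (3, 2, 2, 1, 1).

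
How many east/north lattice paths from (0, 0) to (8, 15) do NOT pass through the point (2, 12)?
Number of paths = 482670

Total paths from (0, 0) to (8, 15): C(23, 8) = 490314. Paths through (2, 12): (paths (0, 0) → (2, 12)) × (paths (2, 12) → (8, 15)) = C(14, 2) · C(9, 6) = 91 · 84 = 7644. Avoidance count = 490314 − 7644 = 482670.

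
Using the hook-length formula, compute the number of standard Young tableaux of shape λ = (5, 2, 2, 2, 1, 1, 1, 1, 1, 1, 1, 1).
# SYT of shape (5, 2, 2, 2, 1, 1, 1, 1, 1, 1, 1, 1) = 566865

Hook-length formula: f^λ = n! / Π hook(c), product over all cells c of the Young diagram. For λ = (5, 2, 2, 2, 1, 1, 1, 1, 1, 1, 1, 1), n = 19 boxes. Hook lengths by row (left-to-right, top-to-bottom): [16, 7, 3, 2, 1]; [12, 3]; [11, 2]; [10, 1]; [8]; [7]; [6]; [5]; [4]; [3]; [2]; [1]. Product of hooks = 214592716800. So f^λ = 19! / 214592716800 = 121645100408832000 / 214592716800 = 566865.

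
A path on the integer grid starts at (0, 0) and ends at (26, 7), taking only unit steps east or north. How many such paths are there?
Number of paths = 4272048

A monotone lattice path from (0, 0) to (26, 7) consists of 26 east steps and 7 north steps in some order, so it is determined by which 26 of the 33 steps are east. The count is C(33, 26) = 4272048.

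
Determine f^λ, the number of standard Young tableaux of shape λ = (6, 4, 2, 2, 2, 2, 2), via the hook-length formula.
# SYT of shape (6, 4, 2, 2, 2, 2, 2) = 37035180

Hook-length formula: f^λ = n! / Π hook(c), product over all cells c of the Young diagram. For λ = (6, 4, 2, 2, 2, 2, 2), n = 20 boxes. Hook lengths by row (left-to-right, top-to-bottom): [12, 11, 5, 4, 2, 1]; [9, 8, 2, 1]; [6, 5]; [5, 4]; [4, 3]; [3, 2]; [2, 1]. Product of hooks = 65691648000. So f^λ = 20! / 65691648000 = 2432902008176640000 / 65691648000 = 37035180.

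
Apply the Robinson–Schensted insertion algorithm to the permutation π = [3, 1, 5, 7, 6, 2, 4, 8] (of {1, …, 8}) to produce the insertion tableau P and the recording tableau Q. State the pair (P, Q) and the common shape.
P = [1, 2, 4, 8] / [3, 5, 6] / [7];  Q = [1, 3, 4, 8] / [2, 5, 7] / [6];  common shape = (4, 3, 1)

Row-insert the values π_1, π_2, … into P one at a time, bumping the leftmost entry strictly greater than the inserted value down to the next row. The recording tableau Q records, in position (i, j), the step at which that cell was added to P.
  Insert 3 (step 1): P = [3];  Q = [1]
  Insert 1 (step 2): P = [1] / [3];  Q = [1] / [2]
  Insert 5 (step 3): P = [1, 5] / [3];  Q = [1, 3] / [2]
  Insert 7 (step 4): P = [1, 5, 7] / [3];  Q = [1, 3, 4] / [2]
  Insert 6 (step 5): P = [1, 5, 6] / [3, 7];  Q = [1, 3, 4] / [2, 5]
  Insert 2 (step 6): P = [1, 2, 6] / [3, 5] / [7];  Q = [1, 3, 4] / [2, 5] / [6]
  Insert 4 (step 7): P = [1, 2, 4] / [3, 5, 6] / [7];  Q = [1, 3, 4] / [2, 5, 7] / [6]
  Insert 8 (step 8): P = [1, 2, 4, 8] / [3, 5, 6] / [7];  Q = [1, 3, 4, 8] / [2, 5, 7] / [6]
Final shape: (4, 3, 1).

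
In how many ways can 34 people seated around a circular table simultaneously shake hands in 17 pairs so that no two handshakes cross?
C_17 = 129644790

These noncrossing handshakes are counted by the Catalan number C_n = (1/(n + 1)) · C(2n, n). For n = 17: C_17 = (1/18) · C(34, 17) = 2333606220/18 = 129644790.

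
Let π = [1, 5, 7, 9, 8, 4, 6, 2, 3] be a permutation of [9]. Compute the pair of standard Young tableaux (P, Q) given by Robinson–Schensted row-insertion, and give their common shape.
P = [1, 2, 3, 8] / [4, 6] / [5, 7] / [9];  Q = [1, 2, 3, 4] / [5, 7] / [6, 9] / [8];  common shape = (4, 2, 2, 1)

Row-insert the values π_1, π_2, … into P one at a time, bumping the leftmost entry strictly greater than the inserted value down to the next row. The recording tableau Q records, in position (i, j), the step at which that cell was added to P.
  Insert 1 (step 1): P = [1];  Q = [1]
  Insert 5 (step 2): P = [1, 5];  Q = [1, 2]
  Insert 7 (step 3): P = [1, 5, 7];  Q = [1, 2, 3]
  Insert 9 (step 4): P = [1, 5, 7, 9];  Q = [1, 2, 3, 4]
  Insert 8 (step 5): P = [1, 5, 7, 8] / [9];  Q = [1, 2, 3, 4] / [5]
  Insert 4 (step 6): P = [1, 4, 7, 8] / [5] / [9];  Q = [1, 2, 3, 4] / [5] / [6]
  Insert 6 (step 7): P = [1, 4, 6, 8] / [5, 7] / [9];  Q = [1, 2, 3, 4] / [5, 7] / [6]
  Insert 2 (step 8): P = [1, 2, 6, 8] / [4, 7] / [5] / [9];  Q = [1, 2, 3, 4] / [5, 7] / [6] / [8]
  Insert 3 (step 9): P = [1, 2, 3, 8] / [4, 6] / [5, 7] / [9];  Q = [1, 2, 3, 4] / [5, 7] / [6, 9] / [8]
Final shape: (4, 2, 2, 1).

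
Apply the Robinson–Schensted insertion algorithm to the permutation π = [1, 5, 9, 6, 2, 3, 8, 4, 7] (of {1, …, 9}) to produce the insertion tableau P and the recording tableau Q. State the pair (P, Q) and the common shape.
P = [1, 2, 3, 4, 7] / [5, 6, 8] / [9];  Q = [1, 2, 3, 7, 9] / [4, 6, 8] / [5];  common shape = (5, 3, 1)

Row-insert the values π_1, π_2, … into P one at a time, bumping the leftmost entry strictly greater than the inserted value down to the next row. The recording tableau Q records, in position (i, j), the step at which that cell was added to P.
  Insert 1 (step 1): P = [1];  Q = [1]
  Insert 5 (step 2): P = [1, 5];  Q = [1, 2]
  Insert 9 (step 3): P = [1, 5, 9];  Q = [1, 2, 3]
  Insert 6 (step 4): P = [1, 5, 6] / [9];  Q = [1, 2, 3] / [4]
  Insert 2 (step 5): P = [1, 2, 6] / [5] / [9];  Q = [1, 2, 3] / [4] / [5]
  Insert 3 (step 6): P = [1, 2, 3] / [5, 6] / [9];  Q = [1, 2, 3] / [4, 6] / [5]
  Insert 8 (step 7): P = [1, 2, 3, 8] / [5, 6] / [9];  Q = [1, 2, 3, 7] / [4, 6] / [5]
  Insert 4 (step 8): P = [1, 2, 3, 4] / [5, 6, 8] / [9];  Q = [1, 2, 3, 7] / [4, 6, 8] / [5]
  Insert 7 (step 9): P = [1, 2, 3, 4, 7] / [5, 6, 8] / [9];  Q = [1, 2, 3, 7, 9] / [4, 6, 8] / [5]
Final shape: (5, 3, 1).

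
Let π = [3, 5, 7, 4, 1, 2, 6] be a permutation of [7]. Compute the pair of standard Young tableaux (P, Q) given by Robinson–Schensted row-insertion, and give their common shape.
P = [1, 2, 6] / [3, 4, 7] / [5];  Q = [1, 2, 3] / [4, 6, 7] / [5];  common shape = (3, 3, 1)

Row-insert the values π_1, π_2, … into P one at a time, bumping the leftmost entry strictly greater than the inserted value down to the next row. The recording tableau Q records, in position (i, j), the step at which that cell was added to P.
  Insert 3 (step 1): P = [3];  Q = [1]
  Insert 5 (step 2): P = [3, 5];  Q = [1, 2]
  Insert 7 (step 3): P = [3, 5, 7];  Q = [1, 2, 3]
  Insert 4 (step 4): P = [3, 4, 7] / [5];  Q = [1, 2, 3] / [4]
  Insert 1 (step 5): P = [1, 4, 7] / [3] / [5];  Q = [1, 2, 3] / [4] / [5]
  Insert 2 (step 6): P = [1, 2, 7] / [3, 4] / [5];  Q = [1, 2, 3] / [4, 6] / [5]
  Insert 6 (step 7): P = [1, 2, 6] / [3, 4, 7] / [5];  Q = [1, 2, 3] / [4, 6, 7] / [5]
Final shape: (3, 3, 1).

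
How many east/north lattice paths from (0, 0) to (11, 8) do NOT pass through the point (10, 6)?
Number of paths = 51558

Total paths from (0, 0) to (11, 8): C(19, 11) = 75582. Paths through (10, 6): (paths (0, 0) → (10, 6)) × (paths (10, 6) → (11, 8)) = C(16, 10) · C(3, 1) = 8008 · 3 = 24024. Avoidance count = 75582 − 24024 = 51558.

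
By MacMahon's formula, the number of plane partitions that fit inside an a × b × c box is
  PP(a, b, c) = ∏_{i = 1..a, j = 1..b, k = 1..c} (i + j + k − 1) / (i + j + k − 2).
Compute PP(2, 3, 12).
PP(2, 3, 12) = 63700

Evaluate the triple product over i = 1..2, j = 1..3, k = 1..12. The factors are (2/1) · (3/2) · (4/3) · (5/4) · (6/5) · (7/6) · (8/7) · (9/8) · … (72 factors total). The numerators and denominators telescope so the product is an integer; carrying out the multiplication exactly gives PP(2, 3, 12) = 63700.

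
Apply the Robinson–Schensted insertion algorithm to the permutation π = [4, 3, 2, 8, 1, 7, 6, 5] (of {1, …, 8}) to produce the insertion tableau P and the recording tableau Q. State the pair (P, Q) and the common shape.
P = [1, 5] / [2, 6] / [3, 7] / [4, 8];  Q = [1, 4] / [2, 6] / [3, 7] / [5, 8];  common shape = (2, 2, 2, 2)

Row-insert the values π_1, π_2, … into P one at a time, bumping the leftmost entry strictly greater than the inserted value down to the next row. The recording tableau Q records, in position (i, j), the step at which that cell was added to P.
  Insert 4 (step 1): P = [4];  Q = [1]
  Insert 3 (step 2): P = [3] / [4];  Q = [1] / [2]
  Insert 2 (step 3): P = [2] / [3] / [4];  Q = [1] / [2] / [3]
  Insert 8 (step 4): P = [2, 8] / [3] / [4];  Q = [1, 4] / [2] / [3]
  Insert 1 (step 5): P = [1, 8] / [2] / [3] / [4];  Q = [1, 4] / [2] / [3] / [5]
  Insert 7 (step 6): P = [1, 7] / [2, 8] / [3] / [4];  Q = [1, 4] / [2, 6] / [3] / [5]
  Insert 6 (step 7): P = [1, 6] / [2, 7] / [3, 8] / [4];  Q = [1, 4] / [2, 6] / [3, 7] / [5]
  Insert 5 (step 8): P = [1, 5] / [2, 6] / [3, 7] / [4, 8];  Q = [1, 4] / [2, 6] / [3, 7] / [5, 8]
Final shape: (2, 2, 2, 2).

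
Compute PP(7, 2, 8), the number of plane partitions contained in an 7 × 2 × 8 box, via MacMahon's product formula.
PP(7, 2, 8) = 9202050

Evaluate the triple product over i = 1..7, j = 1..2, k = 1..8. The factors are (2/1) · (3/2) · (4/3) · (5/4) · (6/5) · (7/6) · (8/7) · (9/8) · … (112 factors total). The numerators and denominators telescope so the product is an integer; carrying out the multiplication exactly gives PP(7, 2, 8) = 9202050.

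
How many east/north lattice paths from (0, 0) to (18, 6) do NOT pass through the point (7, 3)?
Number of paths = 90916

Total paths from (0, 0) to (18, 6): C(24, 18) = 134596. Paths through (7, 3): (paths (0, 0) → (7, 3)) × (paths (7, 3) → (18, 6)) = C(10, 7) · C(14, 11) = 120 · 364 = 43680. Avoidance count = 134596 − 43680 = 90916.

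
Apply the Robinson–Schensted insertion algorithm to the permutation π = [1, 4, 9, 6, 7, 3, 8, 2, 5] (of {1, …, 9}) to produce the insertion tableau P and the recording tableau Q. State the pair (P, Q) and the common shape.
P = [1, 2, 5, 7, 8] / [3, 6] / [4] / [9];  Q = [1, 2, 3, 5, 7] / [4, 9] / [6] / [8];  common shape = (5, 2, 1, 1)

Row-insert the values π_1, π_2, … into P one at a time, bumping the leftmost entry strictly greater than the inserted value down to the next row. The recording tableau Q records, in position (i, j), the step at which that cell was added to P.
  Insert 1 (step 1): P = [1];  Q = [1]
  Insert 4 (step 2): P = [1, 4];  Q = [1, 2]
  Insert 9 (step 3): P = [1, 4, 9];  Q = [1, 2, 3]
  Insert 6 (step 4): P = [1, 4, 6] / [9];  Q = [1, 2, 3] / [4]
  Insert 7 (step 5): P = [1, 4, 6, 7] / [9];  Q = [1, 2, 3, 5] / [4]
  Insert 3 (step 6): P = [1, 3, 6, 7] / [4] / [9];  Q = [1, 2, 3, 5] / [4] / [6]
  Insert 8 (step 7): P = [1, 3, 6, 7, 8] / [4] / [9];  Q = [1, 2, 3, 5, 7] / [4] / [6]
  Insert 2 (step 8): P = [1, 2, 6, 7, 8] / [3] / [4] / [9];  Q = [1, 2, 3, 5, 7] / [4] / [6] / [8]
  Insert 5 (step 9): P = [1, 2, 5, 7, 8] / [3, 6] / [4] / [9];  Q = [1, 2, 3, 5, 7] / [4, 9] / [6] / [8]
Final shape: (5, 2, 1, 1).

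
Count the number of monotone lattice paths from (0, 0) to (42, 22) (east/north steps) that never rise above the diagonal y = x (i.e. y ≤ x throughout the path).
Number of paths = 39239451565302240

By the reflection principle (André's argument), the number of monotone paths to (42, 22) with n ≤ m that never go above y = x is C(64, 42) − C(64, 43) = 80347448443237920 − 41107996877935680 = 39239451565302240.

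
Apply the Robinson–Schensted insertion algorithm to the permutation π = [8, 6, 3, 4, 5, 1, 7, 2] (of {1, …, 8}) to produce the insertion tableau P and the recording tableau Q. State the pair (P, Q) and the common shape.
P = [1, 2, 5, 7] / [3, 4] / [6] / [8];  Q = [1, 4, 5, 7] / [2, 8] / [3] / [6];  common shape = (4, 2, 1, 1)

Row-insert the values π_1, π_2, … into P one at a time, bumping the leftmost entry strictly greater than the inserted value down to the next row. The recording tableau Q records, in position (i, j), the step at which that cell was added to P.
  Insert 8 (step 1): P = [8];  Q = [1]
  Insert 6 (step 2): P = [6] / [8];  Q = [1] / [2]
  Insert 3 (step 3): P = [3] / [6] / [8];  Q = [1] / [2] / [3]
  Insert 4 (step 4): P = [3, 4] / [6] / [8];  Q = [1, 4] / [2] / [3]
  Insert 5 (step 5): P = [3, 4, 5] / [6] / [8];  Q = [1, 4, 5] / [2] / [3]
  Insert 1 (step 6): P = [1, 4, 5] / [3] / [6] / [8];  Q = [1, 4, 5] / [2] / [3] / [6]
  Insert 7 (step 7): P = [1, 4, 5, 7] / [3] / [6] / [8];  Q = [1, 4, 5, 7] / [2] / [3] / [6]
  Insert 2 (step 8): P = [1, 2, 5, 7] / [3, 4] / [6] / [8];  Q = [1, 4, 5, 7] / [2, 8] / [3] / [6]
Final shape: (4, 2, 1, 1).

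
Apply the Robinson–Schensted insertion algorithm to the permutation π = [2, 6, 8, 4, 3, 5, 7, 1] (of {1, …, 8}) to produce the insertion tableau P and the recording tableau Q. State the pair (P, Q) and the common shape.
P = [1, 3, 5, 7] / [2, 8] / [4] / [6];  Q = [1, 2, 3, 7] / [4, 6] / [5] / [8];  common shape = (4, 2, 1, 1)

Row-insert the values π_1, π_2, … into P one at a time, bumping the leftmost entry strictly greater than the inserted value down to the next row. The recording tableau Q records, in position (i, j), the step at which that cell was added to P.
  Insert 2 (step 1): P = [2];  Q = [1]
  Insert 6 (step 2): P = [2, 6];  Q = [1, 2]
  Insert 8 (step 3): P = [2, 6, 8];  Q = [1, 2, 3]
  Insert 4 (step 4): P = [2, 4, 8] / [6];  Q = [1, 2, 3] / [4]
  Insert 3 (step 5): P = [2, 3, 8] / [4] / [6];  Q = [1, 2, 3] / [4] / [5]
  Insert 5 (step 6): P = [2, 3, 5] / [4, 8] / [6];  Q = [1, 2, 3] / [4, 6] / [5]
  Insert 7 (step 7): P = [2, 3, 5, 7] / [4, 8] / [6];  Q = [1, 2, 3, 7] / [4, 6] / [5]
  Insert 1 (step 8): P = [1, 3, 5, 7] / [2, 8] / [4] / [6];  Q = [1, 2, 3, 7] / [4, 6] / [5] / [8]
Final shape: (4, 2, 1, 1).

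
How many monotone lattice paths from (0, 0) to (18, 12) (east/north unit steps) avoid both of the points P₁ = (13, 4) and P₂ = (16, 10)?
Number of paths = 52759275

Inclusion–exclusion. Total paths: C(30, 18) = 86493225. Through P₁: C(17, 13)·C(13, 5) = 3063060. Through P₂: C(26, 16)·C(4, 2) = 31870410. Since P₁ is strictly southwest of P₂, a monotone path through both must visit P₁ then P₂; paths through both = C(17, 13)·C(9, 3)·C(4, 2) = 1199520. Avoid both = 86493225 − 3063060 − 31870410 + 1199520 = 52759275.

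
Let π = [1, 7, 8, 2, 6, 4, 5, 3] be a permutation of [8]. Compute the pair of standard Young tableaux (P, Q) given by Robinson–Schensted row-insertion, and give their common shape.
P = [1, 2, 3, 5] / [4, 8] / [6] / [7];  Q = [1, 2, 3, 7] / [4, 5] / [6] / [8];  common shape = (4, 2, 1, 1)

Row-insert the values π_1, π_2, … into P one at a time, bumping the leftmost entry strictly greater than the inserted value down to the next row. The recording tableau Q records, in position (i, j), the step at which that cell was added to P.
  Insert 1 (step 1): P = [1];  Q = [1]
  Insert 7 (step 2): P = [1, 7];  Q = [1, 2]
  Insert 8 (step 3): P = [1, 7, 8];  Q = [1, 2, 3]
  Insert 2 (step 4): P = [1, 2, 8] / [7];  Q = [1, 2, 3] / [4]
  Insert 6 (step 5): P = [1, 2, 6] / [7, 8];  Q = [1, 2, 3] / [4, 5]
  Insert 4 (step 6): P = [1, 2, 4] / [6, 8] / [7];  Q = [1, 2, 3] / [4, 5] / [6]
  Insert 5 (step 7): P = [1, 2, 4, 5] / [6, 8] / [7];  Q = [1, 2, 3, 7] / [4, 5] / [6]
  Insert 3 (step 8): P = [1, 2, 3, 5] / [4, 8] / [6] / [7];  Q = [1, 2, 3, 7] / [4, 5] / [6] / [8]
Final shape: (4, 2, 1, 1).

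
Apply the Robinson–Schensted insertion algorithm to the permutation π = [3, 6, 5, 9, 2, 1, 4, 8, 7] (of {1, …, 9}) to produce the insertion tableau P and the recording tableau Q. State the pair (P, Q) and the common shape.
P = [1, 4, 7] / [2, 5, 8] / [3, 9] / [6];  Q = [1, 2, 4] / [3, 7, 8] / [5, 9] / [6];  common shape = (3, 3, 2, 1)

Row-insert the values π_1, π_2, … into P one at a time, bumping the leftmost entry strictly greater than the inserted value down to the next row. The recording tableau Q records, in position (i, j), the step at which that cell was added to P.
  Insert 3 (step 1): P = [3];  Q = [1]
  Insert 6 (step 2): P = [3, 6];  Q = [1, 2]
  Insert 5 (step 3): P = [3, 5] / [6];  Q = [1, 2] / [3]
  Insert 9 (step 4): P = [3, 5, 9] / [6];  Q = [1, 2, 4] / [3]
  Insert 2 (step 5): P = [2, 5, 9] / [3] / [6];  Q = [1, 2, 4] / [3] / [5]
  Insert 1 (step 6): P = [1, 5, 9] / [2] / [3] / [6];  Q = [1, 2, 4] / [3] / [5] / [6]
  Insert 4 (step 7): P = [1, 4, 9] / [2, 5] / [3] / [6];  Q = [1, 2, 4] / [3, 7] / [5] / [6]
  Insert 8 (step 8): P = [1, 4, 8] / [2, 5, 9] / [3] / [6];  Q = [1, 2, 4] / [3, 7, 8] / [5] / [6]
  Insert 7 (step 9): P = [1, 4, 7] / [2, 5, 8] / [3, 9] / [6];  Q = [1, 2, 4] / [3, 7, 8] / [5, 9] / [6]
Final shape: (3, 3, 2, 1).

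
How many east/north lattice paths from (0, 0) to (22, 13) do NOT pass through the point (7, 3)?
Number of paths = 1084086600

Total paths from (0, 0) to (22, 13): C(35, 22) = 1476337800. Paths through (7, 3): (paths (0, 0) → (7, 3)) × (paths (7, 3) → (22, 13)) = C(10, 7) · C(25, 15) = 120 · 3268760 = 392251200. Avoidance count = 1476337800 − 392251200 = 1084086600.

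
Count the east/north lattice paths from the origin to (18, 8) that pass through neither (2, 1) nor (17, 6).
Number of paths = 663499

Inclusion–exclusion. Total paths: C(26, 18) = 1562275. Through P₁: C(3, 2)·C(23, 16) = 735471. Through P₂: C(23, 17)·C(3, 1) = 302841. Since P₁ is strictly southwest of P₂, a monotone path through both must visit P₁ then P₂; paths through both = C(3, 2)·C(20, 15)·C(3, 1) = 139536. Avoid both = 1562275 − 735471 − 302841 + 139536 = 663499.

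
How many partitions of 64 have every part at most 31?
p(64, parts ≤ 31) = 1697810

Use the recurrence p(n, m) = p(n, m−1) + p(n−m, m): either the largest part is < m (count p(n, m−1)) or the largest part is exactly m (remove one copy of m, count p(n−m, m)). With p(0, ·) = 1 this gives p(64, parts ≤ 31) = 1697810. (By conjugating Young diagrams, this also counts partitions of 64 into at most 31 parts.)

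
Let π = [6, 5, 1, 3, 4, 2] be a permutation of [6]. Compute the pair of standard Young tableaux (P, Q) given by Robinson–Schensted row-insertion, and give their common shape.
P = [1, 2, 4] / [3] / [5] / [6];  Q = [1, 4, 5] / [2] / [3] / [6];  common shape = (3, 1, 1, 1)

Row-insert the values π_1, π_2, … into P one at a time, bumping the leftmost entry strictly greater than the inserted value down to the next row. The recording tableau Q records, in position (i, j), the step at which that cell was added to P.
  Insert 6 (step 1): P = [6];  Q = [1]
  Insert 5 (step 2): P = [5] / [6];  Q = [1] / [2]
  Insert 1 (step 3): P = [1] / [5] / [6];  Q = [1] / [2] / [3]
  Insert 3 (step 4): P = [1, 3] / [5] / [6];  Q = [1, 4] / [2] / [3]
  Insert 4 (step 5): P = [1, 3, 4] / [5] / [6];  Q = [1, 4, 5] / [2] / [3]
  Insert 2 (step 6): P = [1, 2, 4] / [3] / [5] / [6];  Q = [1, 4, 5] / [2] / [3] / [6]
Final shape: (3, 1, 1, 1).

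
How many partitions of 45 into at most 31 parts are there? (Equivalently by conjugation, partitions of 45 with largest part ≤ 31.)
p(45, parts ≤ 31) = 88761

Use the recurrence p(n, m) = p(n, m−1) + p(n−m, m): either the largest part is < m (count p(n, m−1)) or the largest part is exactly m (remove one copy of m, count p(n−m, m)). With p(0, ·) = 1 this gives p(45, parts ≤ 31) = 88761. (By conjugating Young diagrams, this also counts partitions of 45 into at most 31 parts.)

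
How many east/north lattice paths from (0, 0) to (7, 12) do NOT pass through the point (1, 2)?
Number of paths = 26364

Total paths from (0, 0) to (7, 12): C(19, 7) = 50388. Paths through (1, 2): (paths (0, 0) → (1, 2)) × (paths (1, 2) → (7, 12)) = C(3, 1) · C(16, 6) = 3 · 8008 = 24024. Avoidance count = 50388 − 24024 = 26364.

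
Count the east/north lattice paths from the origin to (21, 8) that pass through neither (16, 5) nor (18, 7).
Number of paths = 1718177

Inclusion–exclusion. Total paths: C(29, 21) = 4292145. Through P₁: C(21, 16)·C(8, 5) = 1139544. Through P₂: C(25, 18)·C(4, 3) = 1922800. Since P₁ is strictly southwest of P₂, a monotone path through both must visit P₁ then P₂; paths through both = C(21, 16)·C(4, 2)·C(4, 3) = 488376. Avoid both = 4292145 − 1139544 − 1922800 + 488376 = 1718177.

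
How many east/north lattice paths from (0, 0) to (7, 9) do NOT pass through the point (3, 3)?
Number of paths = 7240

Total paths from (0, 0) to (7, 9): C(16, 7) = 11440. Paths through (3, 3): (paths (0, 0) → (3, 3)) × (paths (3, 3) → (7, 9)) = C(6, 3) · C(10, 4) = 20 · 210 = 4200. Avoidance count = 11440 − 4200 = 7240.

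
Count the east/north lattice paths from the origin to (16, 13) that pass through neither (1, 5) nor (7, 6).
Number of paths = 45771471

Inclusion–exclusion. Total paths: C(29, 16) = 67863915. Through P₁: C(6, 1)·C(23, 15) = 2941884. Through P₂: C(13, 7)·C(16, 9) = 19631040. Since P₁ is strictly southwest of P₂, a monotone path through both must visit P₁ then P₂; paths through both = C(6, 1)·C(7, 6)·C(16, 9) = 480480. Avoid both = 67863915 − 2941884 − 19631040 + 480480 = 45771471.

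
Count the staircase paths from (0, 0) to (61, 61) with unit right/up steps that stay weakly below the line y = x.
C_61 = 6182127958584855650487080847216336

These NE paths below the diagonal are counted by the Catalan number C_n = (1/(n + 1)) · C(2n, n). For n = 61: C_61 = (1/62) · C(122, 61) = 383291933432261050330199012527412832/62 = 6182127958584855650487080847216336.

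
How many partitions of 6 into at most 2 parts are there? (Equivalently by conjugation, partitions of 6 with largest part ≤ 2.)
p(6, parts ≤ 2) = 4

Partitions of 6 with all parts ≤ 2: 2+2+2, 2+2+1+1, 2+1+1+1+1, 1+1+1+1+1+1. Count = 4.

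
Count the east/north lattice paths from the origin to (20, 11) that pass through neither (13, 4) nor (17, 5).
Number of paths = 75291699

Inclusion–exclusion. Total paths: C(31, 20) = 84672315. Through P₁: C(17, 13)·C(14, 7) = 8168160. Through P₂: C(22, 17)·C(9, 3) = 2212056. Since P₁ is strictly southwest of P₂, a monotone path through both must visit P₁ then P₂; paths through both = C(17, 13)·C(5, 4)·C(9, 3) = 999600. Avoid both = 84672315 − 8168160 − 2212056 + 999600 = 75291699.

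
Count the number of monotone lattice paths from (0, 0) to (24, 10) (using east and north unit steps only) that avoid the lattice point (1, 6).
Number of paths = 131005290

Total paths from (0, 0) to (24, 10): C(34, 24) = 131128140. Paths through (1, 6): (paths (0, 0) → (1, 6)) × (paths (1, 6) → (24, 10)) = C(7, 1) · C(27, 23) = 7 · 17550 = 122850. Avoidance count = 131128140 − 122850 = 131005290.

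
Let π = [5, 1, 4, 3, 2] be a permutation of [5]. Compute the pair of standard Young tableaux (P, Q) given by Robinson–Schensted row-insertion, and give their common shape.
P = [1, 2] / [3] / [4] / [5];  Q = [1, 3] / [2] / [4] / [5];  common shape = (2, 1, 1, 1)

Row-insert the values π_1, π_2, … into P one at a time, bumping the leftmost entry strictly greater than the inserted value down to the next row. The recording tableau Q records, in position (i, j), the step at which that cell was added to P.
  Insert 5 (step 1): P = [5];  Q = [1]
  Insert 1 (step 2): P = [1] / [5];  Q = [1] / [2]
  Insert 4 (step 3): P = [1, 4] / [5];  Q = [1, 3] / [2]
  Insert 3 (step 4): P = [1, 3] / [4] / [5];  Q = [1, 3] / [2] / [4]
  Insert 2 (step 5): P = [1, 2] / [3] / [4] / [5];  Q = [1, 3] / [2] / [4] / [5]
Final shape: (2, 1, 1, 1).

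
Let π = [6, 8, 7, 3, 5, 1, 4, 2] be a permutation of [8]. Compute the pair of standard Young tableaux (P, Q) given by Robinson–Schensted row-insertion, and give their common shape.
P = [1, 2] / [3, 4] / [5, 7] / [6] / [8];  Q = [1, 2] / [3, 5] / [4, 7] / [6] / [8];  common shape = (2, 2, 2, 1, 1)

Row-insert the values π_1, π_2, … into P one at a time, bumping the leftmost entry strictly greater than the inserted value down to the next row. The recording tableau Q records, in position (i, j), the step at which that cell was added to P.
  Insert 6 (step 1): P = [6];  Q = [1]
  Insert 8 (step 2): P = [6, 8];  Q = [1, 2]
  Insert 7 (step 3): P = [6, 7] / [8];  Q = [1, 2] / [3]
  Insert 3 (step 4): P = [3, 7] / [6] / [8];  Q = [1, 2] / [3] / [4]
  Insert 5 (step 5): P = [3, 5] / [6, 7] / [8];  Q = [1, 2] / [3, 5] / [4]
  Insert 1 (step 6): P = [1, 5] / [3, 7] / [6] / [8];  Q = [1, 2] / [3, 5] / [4] / [6]
  Insert 4 (step 7): P = [1, 4] / [3, 5] / [6, 7] / [8];  Q = [1, 2] / [3, 5] / [4, 7] / [6]
  Insert 2 (step 8): P = [1, 2] / [3, 4] / [5, 7] / [6] / [8];  Q = [1, 2] / [3, 5] / [4, 7] / [6] / [8]
Final shape: (2, 2, 2, 1, 1).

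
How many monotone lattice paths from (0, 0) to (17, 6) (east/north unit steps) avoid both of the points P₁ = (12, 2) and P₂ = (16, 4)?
Number of paths = 79041

Inclusion–exclusion. Total paths: C(23, 17) = 100947. Through P₁: C(14, 12)·C(9, 5) = 11466. Through P₂: C(20, 16)·C(3, 1) = 14535. Since P₁ is strictly southwest of P₂, a monotone path through both must visit P₁ then P₂; paths through both = C(14, 12)·C(6, 4)·C(3, 1) = 4095. Avoid both = 100947 − 11466 − 14535 + 4095 = 79041.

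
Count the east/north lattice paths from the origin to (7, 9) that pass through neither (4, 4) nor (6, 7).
Number of paths = 4472

Inclusion–exclusion. Total paths: C(16, 7) = 11440. Through P₁: C(8, 4)·C(8, 3) = 3920. Through P₂: C(13, 6)·C(3, 1) = 5148. Since P₁ is strictly southwest of P₂, a monotone path through both must visit P₁ then P₂; paths through both = C(8, 4)·C(5, 2)·C(3, 1) = 2100. Avoid both = 11440 − 3920 − 5148 + 2100 = 4472.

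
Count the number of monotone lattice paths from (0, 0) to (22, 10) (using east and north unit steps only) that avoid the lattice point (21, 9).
Number of paths = 35897940

Total paths from (0, 0) to (22, 10): C(32, 22) = 64512240. Paths through (21, 9): (paths (0, 0) → (21, 9)) × (paths (21, 9) → (22, 10)) = C(30, 21) · C(2, 1) = 14307150 · 2 = 28614300. Avoidance count = 64512240 − 28614300 = 35897940.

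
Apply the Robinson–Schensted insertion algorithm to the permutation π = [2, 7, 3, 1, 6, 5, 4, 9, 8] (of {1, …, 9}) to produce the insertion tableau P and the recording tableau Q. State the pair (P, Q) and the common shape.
P = [1, 3, 4, 8] / [2, 5, 9] / [6] / [7];  Q = [1, 2, 5, 8] / [3, 6, 9] / [4] / [7];  common shape = (4, 3, 1, 1)

Row-insert the values π_1, π_2, … into P one at a time, bumping the leftmost entry strictly greater than the inserted value down to the next row. The recording tableau Q records, in position (i, j), the step at which that cell was added to P.
  Insert 2 (step 1): P = [2];  Q = [1]
  Insert 7 (step 2): P = [2, 7];  Q = [1, 2]
  Insert 3 (step 3): P = [2, 3] / [7];  Q = [1, 2] / [3]
  Insert 1 (step 4): P = [1, 3] / [2] / [7];  Q = [1, 2] / [3] / [4]
  Insert 6 (step 5): P = [1, 3, 6] / [2] / [7];  Q = [1, 2, 5] / [3] / [4]
  Insert 5 (step 6): P = [1, 3, 5] / [2, 6] / [7];  Q = [1, 2, 5] / [3, 6] / [4]
  Insert 4 (step 7): P = [1, 3, 4] / [2, 5] / [6] / [7];  Q = [1, 2, 5] / [3, 6] / [4] / [7]
  Insert 9 (step 8): P = [1, 3, 4, 9] / [2, 5] / [6] / [7];  Q = [1, 2, 5, 8] / [3, 6] / [4] / [7]
  Insert 8 (step 9): P = [1, 3, 4, 8] / [2, 5, 9] / [6] / [7];  Q = [1, 2, 5, 8] / [3, 6, 9] / [4] / [7]
Final shape: (4, 3, 1, 1).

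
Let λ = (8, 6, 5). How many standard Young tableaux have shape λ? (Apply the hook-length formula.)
# SYT of shape (8, 6, 5) = 1662804

Hook-length formula: f^λ = n! / Π hook(c), product over all cells c of the Young diagram. For λ = (8, 6, 5), n = 19 boxes. Hook lengths by row (left-to-right, top-to-bottom): [10, 9, 8, 7, 6, 4, 2, 1]; [7, 6, 5, 4, 3, 1]; [5, 4, 3, 2, 1]. Product of hooks = 73156608000. So f^λ = 19! / 73156608000 = 121645100408832000 / 73156608000 = 1662804.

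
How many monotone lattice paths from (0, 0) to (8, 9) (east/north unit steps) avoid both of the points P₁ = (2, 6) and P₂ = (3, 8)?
Number of paths = 21472

Inclusion–exclusion. Total paths: C(17, 8) = 24310. Through P₁: C(8, 2)·C(9, 6) = 2352. Through P₂: C(11, 3)·C(6, 5) = 990. Since P₁ is strictly southwest of P₂, a monotone path through both must visit P₁ then P₂; paths through both = C(8, 2)·C(3, 1)·C(6, 5) = 504. Avoid both = 24310 − 2352 − 990 + 504 = 21472.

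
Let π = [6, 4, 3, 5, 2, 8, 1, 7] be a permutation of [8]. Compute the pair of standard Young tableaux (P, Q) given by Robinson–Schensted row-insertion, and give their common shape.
P = [1, 5, 7] / [2, 8] / [3] / [4] / [6];  Q = [1, 4, 6] / [2, 8] / [3] / [5] / [7];  common shape = (3, 2, 1, 1, 1)

Row-insert the values π_1, π_2, … into P one at a time, bumping the leftmost entry strictly greater than the inserted value down to the next row. The recording tableau Q records, in position (i, j), the step at which that cell was added to P.
  Insert 6 (step 1): P = [6];  Q = [1]
  Insert 4 (step 2): P = [4] / [6];  Q = [1] / [2]
  Insert 3 (step 3): P = [3] / [4] / [6];  Q = [1] / [2] / [3]
  Insert 5 (step 4): P = [3, 5] / [4] / [6];  Q = [1, 4] / [2] / [3]
  Insert 2 (step 5): P = [2, 5] / [3] / [4] / [6];  Q = [1, 4] / [2] / [3] / [5]
  Insert 8 (step 6): P = [2, 5, 8] / [3] / [4] / [6];  Q = [1, 4, 6] / [2] / [3] / [5]
  Insert 1 (step 7): P = [1, 5, 8] / [2] / [3] / [4] / [6];  Q = [1, 4, 6] / [2] / [3] / [5] / [7]
  Insert 7 (step 8): P = [1, 5, 7] / [2, 8] / [3] / [4] / [6];  Q = [1, 4, 6] / [2, 8] / [3] / [5] / [7]
Final shape: (3, 2, 1, 1, 1).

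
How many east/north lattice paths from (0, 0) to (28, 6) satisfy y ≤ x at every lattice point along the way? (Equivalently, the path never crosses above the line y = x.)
Number of paths = 1066648

By the reflection principle (André's argument), the number of monotone paths to (28, 6) with n ≤ m that never go above y = x is C(34, 28) − C(34, 29) = 1344904 − 278256 = 1066648.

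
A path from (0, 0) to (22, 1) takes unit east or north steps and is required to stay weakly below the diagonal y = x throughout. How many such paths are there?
Number of paths = 22

By the reflection principle (André's argument), the number of monotone paths to (22, 1) with n ≤ m that never go above y = x is C(23, 22) − C(23, 23) = 23 − 1 = 22.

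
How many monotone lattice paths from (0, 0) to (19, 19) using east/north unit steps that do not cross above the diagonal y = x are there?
C_19 = 1767263190

These NE paths below the diagonal are counted by the Catalan number C_n = (1/(n + 1)) · C(2n, n). For n = 19: C_19 = (1/20) · C(38, 19) = 35345263800/20 = 1767263190.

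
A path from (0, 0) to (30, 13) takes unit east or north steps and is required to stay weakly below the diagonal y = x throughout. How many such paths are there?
Number of paths = 21238169904

By the reflection principle (André's argument), the number of monotone paths to (30, 13) with n ≤ m that never go above y = x is C(43, 30) − C(43, 31) = 36576848168 − 15338678264 = 21238169904.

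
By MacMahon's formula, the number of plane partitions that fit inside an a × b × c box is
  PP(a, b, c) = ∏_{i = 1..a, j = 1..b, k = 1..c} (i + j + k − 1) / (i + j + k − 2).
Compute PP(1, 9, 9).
PP(1, 9, 9) = 48620

Evaluate the triple product over i = 1..1, j = 1..9, k = 1..9. The factors are (2/1) · (3/2) · (4/3) · (5/4) · (6/5) · (7/6) · (8/7) · (9/8) · … (81 factors total). The numerators and denominators telescope so the product is an integer; carrying out the multiplication exactly gives PP(1, 9, 9) = 48620.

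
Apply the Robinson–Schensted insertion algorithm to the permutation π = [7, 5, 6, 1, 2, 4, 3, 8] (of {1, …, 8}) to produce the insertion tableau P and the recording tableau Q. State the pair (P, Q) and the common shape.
P = [1, 2, 3, 8] / [4, 6] / [5] / [7];  Q = [1, 3, 6, 8] / [2, 5] / [4] / [7];  common shape = (4, 2, 1, 1)

Row-insert the values π_1, π_2, … into P one at a time, bumping the leftmost entry strictly greater than the inserted value down to the next row. The recording tableau Q records, in position (i, j), the step at which that cell was added to P.
  Insert 7 (step 1): P = [7];  Q = [1]
  Insert 5 (step 2): P = [5] / [7];  Q = [1] / [2]
  Insert 6 (step 3): P = [5, 6] / [7];  Q = [1, 3] / [2]
  Insert 1 (step 4): P = [1, 6] / [5] / [7];  Q = [1, 3] / [2] / [4]
  Insert 2 (step 5): P = [1, 2] / [5, 6] / [7];  Q = [1, 3] / [2, 5] / [4]
  Insert 4 (step 6): P = [1, 2, 4] / [5, 6] / [7];  Q = [1, 3, 6] / [2, 5] / [4]
  Insert 3 (step 7): P = [1, 2, 3] / [4, 6] / [5] / [7];  Q = [1, 3, 6] / [2, 5] / [4] / [7]
  Insert 8 (step 8): P = [1, 2, 3, 8] / [4, 6] / [5] / [7];  Q = [1, 3, 6, 8] / [2, 5] / [4] / [7]
Final shape: (4, 2, 1, 1).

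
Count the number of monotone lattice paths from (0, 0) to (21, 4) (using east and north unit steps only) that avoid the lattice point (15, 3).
Number of paths = 6938

Total paths from (0, 0) to (21, 4): C(25, 21) = 12650. Paths through (15, 3): (paths (0, 0) → (15, 3)) × (paths (15, 3) → (21, 4)) = C(18, 15) · C(7, 6) = 816 · 7 = 5712. Avoidance count = 12650 − 5712 = 6938.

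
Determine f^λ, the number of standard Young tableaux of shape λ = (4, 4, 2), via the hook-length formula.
# SYT of shape (4, 4, 2) = 252

Hook-length formula: f^λ = n! / Π hook(c), product over all cells c of the Young diagram. For λ = (4, 4, 2), n = 10 boxes. Hook lengths by row (left-to-right, top-to-bottom): [6, 5, 3, 2]; [5, 4, 2, 1]; [2, 1]. Product of hooks = 14400. So f^λ = 10! / 14400 = 3628800 / 14400 = 252.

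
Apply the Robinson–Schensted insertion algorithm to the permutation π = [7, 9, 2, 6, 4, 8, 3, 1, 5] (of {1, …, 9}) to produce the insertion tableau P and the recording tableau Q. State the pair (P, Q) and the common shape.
P = [1, 3, 5] / [2, 8] / [4, 9] / [6] / [7];  Q = [1, 2, 6] / [3, 4] / [5, 9] / [7] / [8];  common shape = (3, 2, 2, 1, 1)

Row-insert the values π_1, π_2, … into P one at a time, bumping the leftmost entry strictly greater than the inserted value down to the next row. The recording tableau Q records, in position (i, j), the step at which that cell was added to P.
  Insert 7 (step 1): P = [7];  Q = [1]
  Insert 9 (step 2): P = [7, 9];  Q = [1, 2]
  Insert 2 (step 3): P = [2, 9] / [7];  Q = [1, 2] / [3]
  Insert 6 (step 4): P = [2, 6] / [7, 9];  Q = [1, 2] / [3, 4]
  Insert 4 (step 5): P = [2, 4] / [6, 9] / [7];  Q = [1, 2] / [3, 4] / [5]
  Insert 8 (step 6): P = [2, 4, 8] / [6, 9] / [7];  Q = [1, 2, 6] / [3, 4] / [5]
  Insert 3 (step 7): P = [2, 3, 8] / [4, 9] / [6] / [7];  Q = [1, 2, 6] / [3, 4] / [5] / [7]
  Insert 1 (step 8): P = [1, 3, 8] / [2, 9] / [4] / [6] / [7];  Q = [1, 2, 6] / [3, 4] / [5] / [7] / [8]
  Insert 5 (step 9): P = [1, 3, 5] / [2, 8] / [4, 9] / [6] / [7];  Q = [1, 2, 6] / [3, 4] / [5, 9] / [7] / [8]
Final shape: (3, 2, 2, 1, 1).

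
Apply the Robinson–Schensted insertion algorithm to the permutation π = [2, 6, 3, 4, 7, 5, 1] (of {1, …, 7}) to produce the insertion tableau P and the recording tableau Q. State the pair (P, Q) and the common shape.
P = [1, 3, 4, 5] / [2, 7] / [6];  Q = [1, 2, 4, 5] / [3, 6] / [7];  common shape = (4, 2, 1)

Row-insert the values π_1, π_2, … into P one at a time, bumping the leftmost entry strictly greater than the inserted value down to the next row. The recording tableau Q records, in position (i, j), the step at which that cell was added to P.
  Insert 2 (step 1): P = [2];  Q = [1]
  Insert 6 (step 2): P = [2, 6];  Q = [1, 2]
  Insert 3 (step 3): P = [2, 3] / [6];  Q = [1, 2] / [3]
  Insert 4 (step 4): P = [2, 3, 4] / [6];  Q = [1, 2, 4] / [3]
  Insert 7 (step 5): P = [2, 3, 4, 7] / [6];  Q = [1, 2, 4, 5] / [3]
  Insert 5 (step 6): P = [2, 3, 4, 5] / [6, 7];  Q = [1, 2, 4, 5] / [3, 6]
  Insert 1 (step 7): P = [1, 3, 4, 5] / [2, 7] / [6];  Q = [1, 2, 4, 5] / [3, 6] / [7]
Final shape: (4, 2, 1).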